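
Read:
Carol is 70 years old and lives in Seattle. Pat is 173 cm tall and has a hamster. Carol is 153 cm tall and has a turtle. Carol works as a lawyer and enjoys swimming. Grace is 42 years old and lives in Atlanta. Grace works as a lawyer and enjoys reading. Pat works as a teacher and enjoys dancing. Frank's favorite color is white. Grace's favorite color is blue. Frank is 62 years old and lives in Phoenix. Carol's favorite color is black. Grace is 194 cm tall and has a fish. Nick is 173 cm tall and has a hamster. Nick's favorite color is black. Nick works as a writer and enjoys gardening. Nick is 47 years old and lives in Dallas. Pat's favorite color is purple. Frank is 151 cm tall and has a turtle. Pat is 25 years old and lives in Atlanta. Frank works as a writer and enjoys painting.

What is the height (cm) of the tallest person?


Tallest: Grace at 194 cm

194


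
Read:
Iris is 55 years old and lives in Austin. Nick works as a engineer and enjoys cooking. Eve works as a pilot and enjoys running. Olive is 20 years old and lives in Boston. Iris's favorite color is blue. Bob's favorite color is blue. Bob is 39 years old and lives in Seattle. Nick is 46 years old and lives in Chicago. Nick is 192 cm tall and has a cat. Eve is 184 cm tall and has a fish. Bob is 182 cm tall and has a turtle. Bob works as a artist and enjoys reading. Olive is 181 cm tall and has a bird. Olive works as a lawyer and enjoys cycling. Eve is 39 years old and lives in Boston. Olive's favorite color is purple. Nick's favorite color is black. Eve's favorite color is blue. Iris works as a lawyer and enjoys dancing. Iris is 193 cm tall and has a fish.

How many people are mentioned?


People: Iris, Eve, Nick, Bob, Olive. Count = 5

5


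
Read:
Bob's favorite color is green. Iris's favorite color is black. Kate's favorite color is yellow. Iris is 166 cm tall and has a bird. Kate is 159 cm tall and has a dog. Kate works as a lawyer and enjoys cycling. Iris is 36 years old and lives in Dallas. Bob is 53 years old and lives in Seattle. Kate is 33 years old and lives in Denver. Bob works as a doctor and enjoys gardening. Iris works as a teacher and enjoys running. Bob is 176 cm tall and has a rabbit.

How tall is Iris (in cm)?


Iris is 166 cm tall

166


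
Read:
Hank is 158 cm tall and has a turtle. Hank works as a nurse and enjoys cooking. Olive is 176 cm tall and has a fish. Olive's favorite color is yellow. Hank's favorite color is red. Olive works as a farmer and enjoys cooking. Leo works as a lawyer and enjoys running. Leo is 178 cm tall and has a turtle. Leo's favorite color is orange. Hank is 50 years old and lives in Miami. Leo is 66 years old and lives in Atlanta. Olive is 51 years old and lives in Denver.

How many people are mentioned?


People: Olive, Hank, Leo. Count = 3

3


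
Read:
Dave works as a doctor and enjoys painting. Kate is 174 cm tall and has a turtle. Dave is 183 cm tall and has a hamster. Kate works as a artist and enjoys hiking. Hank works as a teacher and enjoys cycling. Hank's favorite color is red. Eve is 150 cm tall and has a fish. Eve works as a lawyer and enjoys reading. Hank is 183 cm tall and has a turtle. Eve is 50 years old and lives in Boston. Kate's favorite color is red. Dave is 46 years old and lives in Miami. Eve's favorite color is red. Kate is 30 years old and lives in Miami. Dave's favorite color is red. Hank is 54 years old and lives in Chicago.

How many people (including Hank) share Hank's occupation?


Hank is a teacher. Count = 1

1


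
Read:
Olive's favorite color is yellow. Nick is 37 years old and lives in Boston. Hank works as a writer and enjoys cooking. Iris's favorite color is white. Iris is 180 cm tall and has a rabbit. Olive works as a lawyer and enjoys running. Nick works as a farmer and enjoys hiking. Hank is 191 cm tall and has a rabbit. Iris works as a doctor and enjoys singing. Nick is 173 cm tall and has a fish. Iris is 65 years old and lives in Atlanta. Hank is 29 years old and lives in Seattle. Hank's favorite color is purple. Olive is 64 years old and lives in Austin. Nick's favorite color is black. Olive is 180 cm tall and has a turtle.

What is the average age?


Sum=195, n=4, avg=48.75

48.75


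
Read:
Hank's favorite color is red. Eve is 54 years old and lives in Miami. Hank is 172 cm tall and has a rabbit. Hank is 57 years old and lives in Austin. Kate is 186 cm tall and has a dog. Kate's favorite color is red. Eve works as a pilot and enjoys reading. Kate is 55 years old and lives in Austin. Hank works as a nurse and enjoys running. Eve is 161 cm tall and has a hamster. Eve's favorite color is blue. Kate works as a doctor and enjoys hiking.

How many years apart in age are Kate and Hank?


55 vs 57, diff = 2

2


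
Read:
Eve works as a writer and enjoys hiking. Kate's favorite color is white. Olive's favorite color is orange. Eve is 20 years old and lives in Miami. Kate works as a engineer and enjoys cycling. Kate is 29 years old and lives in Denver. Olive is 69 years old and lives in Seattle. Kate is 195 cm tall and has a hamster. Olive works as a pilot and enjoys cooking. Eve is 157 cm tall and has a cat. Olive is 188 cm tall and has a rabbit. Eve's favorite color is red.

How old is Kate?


Kate is 29 years old

29


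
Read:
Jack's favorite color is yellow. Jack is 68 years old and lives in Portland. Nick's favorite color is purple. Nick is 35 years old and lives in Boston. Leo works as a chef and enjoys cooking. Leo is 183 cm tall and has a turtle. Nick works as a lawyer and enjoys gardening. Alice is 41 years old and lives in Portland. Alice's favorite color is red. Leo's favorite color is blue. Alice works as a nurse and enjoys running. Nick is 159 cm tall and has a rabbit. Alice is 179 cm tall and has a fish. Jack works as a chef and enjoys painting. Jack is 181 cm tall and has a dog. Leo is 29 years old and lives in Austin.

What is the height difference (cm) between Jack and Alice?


|181 - 179| = 2

2


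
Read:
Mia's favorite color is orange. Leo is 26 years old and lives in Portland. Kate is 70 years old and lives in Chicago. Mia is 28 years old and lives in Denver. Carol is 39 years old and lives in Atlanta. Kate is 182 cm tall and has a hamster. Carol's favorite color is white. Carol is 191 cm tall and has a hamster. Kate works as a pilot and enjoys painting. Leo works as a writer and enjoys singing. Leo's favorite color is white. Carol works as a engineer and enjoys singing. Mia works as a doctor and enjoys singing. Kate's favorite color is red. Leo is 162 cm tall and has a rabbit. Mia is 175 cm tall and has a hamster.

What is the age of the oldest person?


Oldest: Kate at 70

70


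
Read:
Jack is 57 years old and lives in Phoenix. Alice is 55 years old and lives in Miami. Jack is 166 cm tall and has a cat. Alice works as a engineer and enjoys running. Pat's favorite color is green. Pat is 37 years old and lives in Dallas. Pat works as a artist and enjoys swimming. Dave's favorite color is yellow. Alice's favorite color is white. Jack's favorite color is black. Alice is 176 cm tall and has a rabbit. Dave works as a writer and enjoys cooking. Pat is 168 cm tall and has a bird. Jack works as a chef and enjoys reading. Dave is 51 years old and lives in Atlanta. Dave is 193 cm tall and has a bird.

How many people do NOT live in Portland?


Not in Portland: 4

4


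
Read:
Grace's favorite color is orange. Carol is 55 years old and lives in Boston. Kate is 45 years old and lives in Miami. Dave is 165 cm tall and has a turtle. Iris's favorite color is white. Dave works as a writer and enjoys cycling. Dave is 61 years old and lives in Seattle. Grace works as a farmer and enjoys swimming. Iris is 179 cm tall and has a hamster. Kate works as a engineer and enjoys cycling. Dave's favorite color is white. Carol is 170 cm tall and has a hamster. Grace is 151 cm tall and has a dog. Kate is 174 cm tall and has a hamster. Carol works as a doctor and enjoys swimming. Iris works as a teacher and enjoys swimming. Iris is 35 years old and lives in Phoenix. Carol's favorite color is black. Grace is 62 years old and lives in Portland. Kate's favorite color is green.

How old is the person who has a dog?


Person with dog is Grace, age 62

62


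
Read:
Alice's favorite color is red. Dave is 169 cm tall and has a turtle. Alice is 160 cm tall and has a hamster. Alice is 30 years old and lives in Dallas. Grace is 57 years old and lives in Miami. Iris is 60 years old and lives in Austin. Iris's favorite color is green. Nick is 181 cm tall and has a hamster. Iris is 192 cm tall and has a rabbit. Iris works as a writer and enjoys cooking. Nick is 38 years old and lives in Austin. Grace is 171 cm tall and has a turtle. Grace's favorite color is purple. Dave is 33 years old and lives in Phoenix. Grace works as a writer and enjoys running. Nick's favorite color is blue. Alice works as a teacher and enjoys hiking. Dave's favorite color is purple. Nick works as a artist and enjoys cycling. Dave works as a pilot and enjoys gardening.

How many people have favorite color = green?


Count: 1

1


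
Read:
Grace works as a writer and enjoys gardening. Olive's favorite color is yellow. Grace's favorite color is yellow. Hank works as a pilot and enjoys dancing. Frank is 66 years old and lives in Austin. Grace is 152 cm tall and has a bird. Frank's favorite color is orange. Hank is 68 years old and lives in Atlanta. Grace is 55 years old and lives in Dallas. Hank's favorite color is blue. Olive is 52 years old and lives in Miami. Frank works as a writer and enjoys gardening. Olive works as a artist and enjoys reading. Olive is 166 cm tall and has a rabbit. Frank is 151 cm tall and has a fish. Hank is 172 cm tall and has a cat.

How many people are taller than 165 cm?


Taller than 165: 2

2


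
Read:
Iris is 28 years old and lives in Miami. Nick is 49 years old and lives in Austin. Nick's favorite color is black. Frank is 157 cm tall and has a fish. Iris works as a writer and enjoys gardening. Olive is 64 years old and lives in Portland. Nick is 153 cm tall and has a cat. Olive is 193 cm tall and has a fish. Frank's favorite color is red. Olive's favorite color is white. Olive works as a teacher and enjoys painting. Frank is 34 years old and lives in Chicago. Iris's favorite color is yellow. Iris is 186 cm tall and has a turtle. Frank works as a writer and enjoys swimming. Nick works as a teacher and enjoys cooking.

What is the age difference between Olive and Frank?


|64 - 34| = 30

30


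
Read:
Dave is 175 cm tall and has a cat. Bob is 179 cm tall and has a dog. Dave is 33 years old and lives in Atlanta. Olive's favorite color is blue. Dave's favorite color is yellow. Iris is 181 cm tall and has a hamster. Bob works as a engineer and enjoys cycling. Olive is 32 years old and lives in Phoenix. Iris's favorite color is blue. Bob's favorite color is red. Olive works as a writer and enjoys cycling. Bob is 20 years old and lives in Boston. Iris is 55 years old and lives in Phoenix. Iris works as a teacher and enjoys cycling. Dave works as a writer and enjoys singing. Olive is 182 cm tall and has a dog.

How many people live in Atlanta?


Count in Atlanta: 1

1


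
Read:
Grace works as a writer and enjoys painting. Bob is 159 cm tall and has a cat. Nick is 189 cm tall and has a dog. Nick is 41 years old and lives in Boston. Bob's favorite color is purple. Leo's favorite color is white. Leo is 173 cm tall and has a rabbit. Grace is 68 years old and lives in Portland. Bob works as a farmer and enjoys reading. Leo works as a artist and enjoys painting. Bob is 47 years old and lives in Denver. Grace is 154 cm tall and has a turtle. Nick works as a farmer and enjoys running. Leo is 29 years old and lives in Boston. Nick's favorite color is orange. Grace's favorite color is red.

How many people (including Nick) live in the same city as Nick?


Nick lives in Boston. Count = 2

2


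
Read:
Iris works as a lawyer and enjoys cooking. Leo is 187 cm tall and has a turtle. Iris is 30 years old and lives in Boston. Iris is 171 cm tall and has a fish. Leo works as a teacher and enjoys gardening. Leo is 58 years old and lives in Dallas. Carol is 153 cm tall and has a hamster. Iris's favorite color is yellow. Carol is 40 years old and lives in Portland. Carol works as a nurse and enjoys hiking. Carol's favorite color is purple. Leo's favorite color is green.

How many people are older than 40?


Filter: 1

1


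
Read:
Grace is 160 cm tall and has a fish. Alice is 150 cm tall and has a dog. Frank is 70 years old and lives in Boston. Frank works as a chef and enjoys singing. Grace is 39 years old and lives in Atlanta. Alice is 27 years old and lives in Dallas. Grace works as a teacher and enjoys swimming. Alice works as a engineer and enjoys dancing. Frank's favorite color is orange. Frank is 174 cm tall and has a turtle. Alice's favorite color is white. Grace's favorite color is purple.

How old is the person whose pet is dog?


Person with pet=dog is Alice, age 27

27


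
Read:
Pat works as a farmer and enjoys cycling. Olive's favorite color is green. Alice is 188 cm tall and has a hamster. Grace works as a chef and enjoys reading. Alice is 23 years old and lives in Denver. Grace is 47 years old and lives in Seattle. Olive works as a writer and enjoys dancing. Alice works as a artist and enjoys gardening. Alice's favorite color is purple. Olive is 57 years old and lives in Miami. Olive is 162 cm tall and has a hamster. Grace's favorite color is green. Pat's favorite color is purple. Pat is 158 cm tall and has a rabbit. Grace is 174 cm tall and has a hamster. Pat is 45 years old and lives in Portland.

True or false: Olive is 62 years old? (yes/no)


Olive is actually 57. no

no


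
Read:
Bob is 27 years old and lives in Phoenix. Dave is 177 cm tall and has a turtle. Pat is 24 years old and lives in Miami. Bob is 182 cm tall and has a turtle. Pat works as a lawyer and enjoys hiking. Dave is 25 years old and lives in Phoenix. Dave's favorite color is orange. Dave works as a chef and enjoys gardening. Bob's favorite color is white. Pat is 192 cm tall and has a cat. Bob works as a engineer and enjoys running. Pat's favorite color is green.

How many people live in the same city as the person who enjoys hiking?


Person with hobby hiking is Pat, city Miami. Count = 1

1


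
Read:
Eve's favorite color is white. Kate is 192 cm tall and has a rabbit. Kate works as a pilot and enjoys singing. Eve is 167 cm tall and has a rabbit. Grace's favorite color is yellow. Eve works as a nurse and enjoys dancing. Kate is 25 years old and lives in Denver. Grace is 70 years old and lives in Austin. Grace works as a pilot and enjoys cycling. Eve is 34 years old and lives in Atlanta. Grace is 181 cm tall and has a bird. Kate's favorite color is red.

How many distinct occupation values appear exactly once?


Unique occupation values: 1

1


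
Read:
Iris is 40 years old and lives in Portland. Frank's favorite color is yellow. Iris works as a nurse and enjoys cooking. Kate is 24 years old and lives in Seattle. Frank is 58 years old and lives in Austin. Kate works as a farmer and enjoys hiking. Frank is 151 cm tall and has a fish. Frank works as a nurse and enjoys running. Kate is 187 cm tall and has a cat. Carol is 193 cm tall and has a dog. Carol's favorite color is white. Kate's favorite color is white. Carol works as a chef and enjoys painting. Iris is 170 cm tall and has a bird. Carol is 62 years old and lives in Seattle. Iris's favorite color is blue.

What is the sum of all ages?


62+40+58+24 = 184

184


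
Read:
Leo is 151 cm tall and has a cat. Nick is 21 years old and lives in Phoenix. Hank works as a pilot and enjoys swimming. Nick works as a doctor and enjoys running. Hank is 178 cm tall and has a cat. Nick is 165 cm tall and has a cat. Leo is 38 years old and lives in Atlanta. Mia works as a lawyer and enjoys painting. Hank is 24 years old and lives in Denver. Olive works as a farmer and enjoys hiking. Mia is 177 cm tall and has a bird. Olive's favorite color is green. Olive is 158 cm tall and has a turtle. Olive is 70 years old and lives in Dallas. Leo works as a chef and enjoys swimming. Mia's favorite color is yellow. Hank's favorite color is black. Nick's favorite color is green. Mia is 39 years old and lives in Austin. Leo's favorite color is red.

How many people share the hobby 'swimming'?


Count: 2

2


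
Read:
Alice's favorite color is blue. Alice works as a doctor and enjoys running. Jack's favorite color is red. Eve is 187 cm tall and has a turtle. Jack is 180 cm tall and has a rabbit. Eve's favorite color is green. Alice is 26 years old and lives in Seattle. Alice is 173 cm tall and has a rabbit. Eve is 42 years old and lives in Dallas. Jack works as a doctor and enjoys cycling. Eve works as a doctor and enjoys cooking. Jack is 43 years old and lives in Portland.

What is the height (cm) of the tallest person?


Tallest: Eve at 187 cm

187


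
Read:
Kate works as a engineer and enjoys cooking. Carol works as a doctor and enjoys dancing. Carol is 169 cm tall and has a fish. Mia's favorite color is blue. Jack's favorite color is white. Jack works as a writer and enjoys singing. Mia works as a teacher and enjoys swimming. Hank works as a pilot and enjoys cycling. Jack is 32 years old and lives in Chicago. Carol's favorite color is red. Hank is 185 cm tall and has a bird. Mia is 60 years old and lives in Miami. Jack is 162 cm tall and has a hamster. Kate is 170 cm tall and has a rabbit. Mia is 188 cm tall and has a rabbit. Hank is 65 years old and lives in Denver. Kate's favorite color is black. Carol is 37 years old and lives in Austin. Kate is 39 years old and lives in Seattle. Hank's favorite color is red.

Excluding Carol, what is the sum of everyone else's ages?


Sum (excluding Carol): 196

196


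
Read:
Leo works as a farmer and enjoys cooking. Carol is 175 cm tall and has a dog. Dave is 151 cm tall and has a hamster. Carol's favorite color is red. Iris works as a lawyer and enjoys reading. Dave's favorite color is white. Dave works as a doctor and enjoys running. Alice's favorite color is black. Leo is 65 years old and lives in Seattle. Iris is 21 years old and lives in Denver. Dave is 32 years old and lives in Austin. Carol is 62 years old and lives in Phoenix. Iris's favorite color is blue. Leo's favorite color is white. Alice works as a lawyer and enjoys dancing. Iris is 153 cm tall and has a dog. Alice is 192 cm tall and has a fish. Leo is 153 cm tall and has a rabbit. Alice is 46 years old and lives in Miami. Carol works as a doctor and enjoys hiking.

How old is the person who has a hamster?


Person with hamster is Dave, age 32

32


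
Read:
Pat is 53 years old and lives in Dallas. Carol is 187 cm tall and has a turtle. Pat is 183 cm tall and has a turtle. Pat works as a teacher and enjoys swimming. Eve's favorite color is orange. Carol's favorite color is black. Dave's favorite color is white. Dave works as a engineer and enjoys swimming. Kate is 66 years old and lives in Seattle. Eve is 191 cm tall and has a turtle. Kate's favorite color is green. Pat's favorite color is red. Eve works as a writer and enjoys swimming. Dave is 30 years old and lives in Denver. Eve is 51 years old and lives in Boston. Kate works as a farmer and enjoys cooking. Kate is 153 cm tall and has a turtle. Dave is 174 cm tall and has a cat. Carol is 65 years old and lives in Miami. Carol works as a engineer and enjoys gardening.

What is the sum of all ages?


65+53+51+30+66 = 265

265


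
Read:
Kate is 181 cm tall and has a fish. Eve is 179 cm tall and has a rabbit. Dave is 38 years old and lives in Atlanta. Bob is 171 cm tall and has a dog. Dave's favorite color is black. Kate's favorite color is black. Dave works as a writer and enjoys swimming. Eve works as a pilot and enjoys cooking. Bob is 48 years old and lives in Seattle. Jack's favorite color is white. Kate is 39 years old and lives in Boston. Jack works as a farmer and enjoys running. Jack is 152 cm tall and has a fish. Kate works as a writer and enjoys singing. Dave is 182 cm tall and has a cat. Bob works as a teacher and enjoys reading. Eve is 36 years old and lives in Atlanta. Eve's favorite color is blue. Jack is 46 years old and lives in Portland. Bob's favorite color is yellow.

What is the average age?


Sum=207, n=5, avg=41.4

41.4


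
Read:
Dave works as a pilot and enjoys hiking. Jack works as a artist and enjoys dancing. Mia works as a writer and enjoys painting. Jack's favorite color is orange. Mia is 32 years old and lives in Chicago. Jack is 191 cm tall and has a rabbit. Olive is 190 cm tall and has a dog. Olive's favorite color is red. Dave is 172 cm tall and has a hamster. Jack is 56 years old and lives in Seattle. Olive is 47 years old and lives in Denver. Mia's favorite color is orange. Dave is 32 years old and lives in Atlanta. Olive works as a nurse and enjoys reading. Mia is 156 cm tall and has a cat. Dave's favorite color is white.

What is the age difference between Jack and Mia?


|56 - 32| = 24

24


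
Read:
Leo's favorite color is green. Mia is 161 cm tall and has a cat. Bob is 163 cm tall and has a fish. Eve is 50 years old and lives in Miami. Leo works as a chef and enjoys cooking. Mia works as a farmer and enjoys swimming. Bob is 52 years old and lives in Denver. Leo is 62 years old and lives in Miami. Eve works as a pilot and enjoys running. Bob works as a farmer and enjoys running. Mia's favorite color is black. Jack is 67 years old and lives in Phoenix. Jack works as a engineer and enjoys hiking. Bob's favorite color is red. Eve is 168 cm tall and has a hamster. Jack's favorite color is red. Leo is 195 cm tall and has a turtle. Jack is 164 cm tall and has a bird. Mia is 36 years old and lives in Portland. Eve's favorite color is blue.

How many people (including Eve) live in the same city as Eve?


Eve lives in Miami. Count = 2

2


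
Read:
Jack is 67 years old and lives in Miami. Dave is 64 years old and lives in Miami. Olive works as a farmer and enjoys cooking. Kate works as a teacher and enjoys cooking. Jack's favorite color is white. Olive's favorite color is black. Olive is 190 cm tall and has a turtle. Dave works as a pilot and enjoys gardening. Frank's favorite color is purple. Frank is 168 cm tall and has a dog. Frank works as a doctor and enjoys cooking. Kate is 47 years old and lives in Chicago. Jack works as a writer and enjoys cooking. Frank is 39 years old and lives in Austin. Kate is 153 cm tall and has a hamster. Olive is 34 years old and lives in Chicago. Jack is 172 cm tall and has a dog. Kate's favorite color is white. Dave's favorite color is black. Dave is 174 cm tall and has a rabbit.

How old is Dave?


Dave is 64 years old

64


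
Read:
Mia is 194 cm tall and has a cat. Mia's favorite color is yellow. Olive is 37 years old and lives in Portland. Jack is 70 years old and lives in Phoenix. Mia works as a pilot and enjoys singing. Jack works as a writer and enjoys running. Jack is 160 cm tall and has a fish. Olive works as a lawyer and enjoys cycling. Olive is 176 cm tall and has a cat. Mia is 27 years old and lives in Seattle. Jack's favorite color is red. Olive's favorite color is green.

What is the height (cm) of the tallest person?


Tallest: Mia at 194 cm

194


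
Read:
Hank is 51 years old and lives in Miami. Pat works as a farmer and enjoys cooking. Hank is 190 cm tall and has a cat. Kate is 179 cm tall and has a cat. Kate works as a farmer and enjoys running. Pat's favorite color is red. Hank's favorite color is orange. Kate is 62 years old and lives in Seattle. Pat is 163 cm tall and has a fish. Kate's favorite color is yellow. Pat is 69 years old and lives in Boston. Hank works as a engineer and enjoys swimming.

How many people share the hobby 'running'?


Count: 1

1


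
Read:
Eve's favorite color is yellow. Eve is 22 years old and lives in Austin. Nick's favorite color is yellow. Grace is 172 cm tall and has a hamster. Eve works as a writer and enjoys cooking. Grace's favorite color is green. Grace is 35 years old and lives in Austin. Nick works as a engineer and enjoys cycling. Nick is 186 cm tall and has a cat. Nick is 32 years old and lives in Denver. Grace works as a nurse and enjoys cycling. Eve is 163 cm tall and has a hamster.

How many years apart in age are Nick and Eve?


32 vs 22, diff = 10

10


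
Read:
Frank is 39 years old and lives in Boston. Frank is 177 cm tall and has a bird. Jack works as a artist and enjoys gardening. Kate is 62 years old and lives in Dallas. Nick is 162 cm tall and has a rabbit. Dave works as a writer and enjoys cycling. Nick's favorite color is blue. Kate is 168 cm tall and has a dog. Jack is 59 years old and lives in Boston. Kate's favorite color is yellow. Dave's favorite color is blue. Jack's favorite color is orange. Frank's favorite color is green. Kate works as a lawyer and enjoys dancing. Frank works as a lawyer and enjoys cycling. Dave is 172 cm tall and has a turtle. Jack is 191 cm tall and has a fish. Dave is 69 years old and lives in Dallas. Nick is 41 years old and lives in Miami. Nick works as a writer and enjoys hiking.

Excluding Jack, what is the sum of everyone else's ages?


Sum (excluding Jack): 211

211


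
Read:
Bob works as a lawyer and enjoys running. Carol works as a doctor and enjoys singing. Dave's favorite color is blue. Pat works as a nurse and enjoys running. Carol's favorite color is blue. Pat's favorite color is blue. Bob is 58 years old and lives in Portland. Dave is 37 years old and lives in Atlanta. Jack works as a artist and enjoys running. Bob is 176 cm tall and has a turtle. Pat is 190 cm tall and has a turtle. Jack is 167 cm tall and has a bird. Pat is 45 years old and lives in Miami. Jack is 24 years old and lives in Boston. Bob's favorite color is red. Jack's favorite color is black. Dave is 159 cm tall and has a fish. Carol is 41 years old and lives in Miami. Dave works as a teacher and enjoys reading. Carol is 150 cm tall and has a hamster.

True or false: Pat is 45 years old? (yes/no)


Pat is actually 45. yes

yes


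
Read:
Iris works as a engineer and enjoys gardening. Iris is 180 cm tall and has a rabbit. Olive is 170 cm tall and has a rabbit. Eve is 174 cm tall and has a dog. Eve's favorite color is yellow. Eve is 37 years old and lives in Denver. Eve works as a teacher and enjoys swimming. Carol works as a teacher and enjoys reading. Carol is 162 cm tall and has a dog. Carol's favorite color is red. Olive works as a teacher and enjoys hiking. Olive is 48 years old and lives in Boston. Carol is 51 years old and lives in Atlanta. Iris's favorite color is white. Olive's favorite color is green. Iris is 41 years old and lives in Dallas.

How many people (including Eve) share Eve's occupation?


Eve is a teacher. Count = 3

3


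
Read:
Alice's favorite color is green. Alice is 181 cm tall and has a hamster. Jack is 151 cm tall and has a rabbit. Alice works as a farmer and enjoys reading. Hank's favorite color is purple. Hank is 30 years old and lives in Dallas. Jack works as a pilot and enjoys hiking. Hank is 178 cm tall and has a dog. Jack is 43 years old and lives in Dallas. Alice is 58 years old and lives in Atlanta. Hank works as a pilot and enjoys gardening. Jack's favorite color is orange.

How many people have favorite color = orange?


Count: 1

1


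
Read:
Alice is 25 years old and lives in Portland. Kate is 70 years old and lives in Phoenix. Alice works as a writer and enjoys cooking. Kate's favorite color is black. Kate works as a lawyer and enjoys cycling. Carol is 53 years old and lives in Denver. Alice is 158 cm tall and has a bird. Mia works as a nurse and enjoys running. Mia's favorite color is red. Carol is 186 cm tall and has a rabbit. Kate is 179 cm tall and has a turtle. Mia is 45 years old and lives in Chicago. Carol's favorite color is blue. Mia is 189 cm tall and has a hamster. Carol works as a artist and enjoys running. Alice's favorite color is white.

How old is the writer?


The writer is Alice, age 25

25


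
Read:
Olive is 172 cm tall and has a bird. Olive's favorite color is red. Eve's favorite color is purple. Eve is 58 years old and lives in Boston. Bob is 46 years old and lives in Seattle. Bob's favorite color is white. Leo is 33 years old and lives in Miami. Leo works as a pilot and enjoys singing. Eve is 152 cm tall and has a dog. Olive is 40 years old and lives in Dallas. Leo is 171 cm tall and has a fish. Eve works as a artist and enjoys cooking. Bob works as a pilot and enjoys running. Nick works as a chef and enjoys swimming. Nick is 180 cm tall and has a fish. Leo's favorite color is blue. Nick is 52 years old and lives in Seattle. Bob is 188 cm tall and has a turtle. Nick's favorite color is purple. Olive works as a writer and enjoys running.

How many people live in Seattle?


Count in Seattle: 2

2


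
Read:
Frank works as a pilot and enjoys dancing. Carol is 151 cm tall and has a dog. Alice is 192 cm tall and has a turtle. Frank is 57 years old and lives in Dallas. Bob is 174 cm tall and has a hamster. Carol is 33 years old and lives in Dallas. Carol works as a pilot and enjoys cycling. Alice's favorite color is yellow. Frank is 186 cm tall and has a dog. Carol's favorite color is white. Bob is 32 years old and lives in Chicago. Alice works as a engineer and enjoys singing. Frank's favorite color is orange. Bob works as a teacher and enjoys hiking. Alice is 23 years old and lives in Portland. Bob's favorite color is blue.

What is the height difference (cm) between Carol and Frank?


|151 - 186| = 35

35


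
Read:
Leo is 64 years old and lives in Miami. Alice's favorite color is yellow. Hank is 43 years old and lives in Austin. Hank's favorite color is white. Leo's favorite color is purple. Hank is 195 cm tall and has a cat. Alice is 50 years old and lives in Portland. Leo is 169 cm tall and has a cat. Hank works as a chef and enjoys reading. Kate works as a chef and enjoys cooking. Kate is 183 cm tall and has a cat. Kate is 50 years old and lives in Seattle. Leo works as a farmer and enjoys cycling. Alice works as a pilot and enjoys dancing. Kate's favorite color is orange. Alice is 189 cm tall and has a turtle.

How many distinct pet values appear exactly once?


Unique pet values: 1

1


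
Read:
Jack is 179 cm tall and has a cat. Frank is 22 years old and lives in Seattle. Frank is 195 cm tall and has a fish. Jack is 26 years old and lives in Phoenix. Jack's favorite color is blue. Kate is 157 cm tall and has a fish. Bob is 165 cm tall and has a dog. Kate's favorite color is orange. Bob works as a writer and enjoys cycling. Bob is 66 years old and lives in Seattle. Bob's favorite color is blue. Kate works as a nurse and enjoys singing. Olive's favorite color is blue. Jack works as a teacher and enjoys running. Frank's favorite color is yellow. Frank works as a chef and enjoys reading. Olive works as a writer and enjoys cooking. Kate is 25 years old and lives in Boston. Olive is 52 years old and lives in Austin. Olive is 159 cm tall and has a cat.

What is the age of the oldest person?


Oldest: Bob at 66

66


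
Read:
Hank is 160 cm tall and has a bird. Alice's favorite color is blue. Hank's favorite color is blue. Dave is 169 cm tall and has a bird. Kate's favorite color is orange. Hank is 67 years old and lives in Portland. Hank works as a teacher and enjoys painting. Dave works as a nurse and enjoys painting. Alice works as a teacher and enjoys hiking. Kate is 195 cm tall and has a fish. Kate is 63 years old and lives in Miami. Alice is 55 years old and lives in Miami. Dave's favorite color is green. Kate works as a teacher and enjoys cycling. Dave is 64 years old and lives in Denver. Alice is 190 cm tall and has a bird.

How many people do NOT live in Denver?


Not in Denver: 3

3


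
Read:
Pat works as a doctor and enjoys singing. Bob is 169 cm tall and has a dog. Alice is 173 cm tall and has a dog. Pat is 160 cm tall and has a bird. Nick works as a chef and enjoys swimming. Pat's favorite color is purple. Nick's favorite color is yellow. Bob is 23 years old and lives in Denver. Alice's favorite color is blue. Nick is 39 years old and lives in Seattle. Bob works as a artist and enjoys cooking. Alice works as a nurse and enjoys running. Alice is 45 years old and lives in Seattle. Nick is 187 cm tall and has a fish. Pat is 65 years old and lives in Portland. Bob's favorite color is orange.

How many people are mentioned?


People: Bob, Nick, Alice, Pat. Count = 4

4


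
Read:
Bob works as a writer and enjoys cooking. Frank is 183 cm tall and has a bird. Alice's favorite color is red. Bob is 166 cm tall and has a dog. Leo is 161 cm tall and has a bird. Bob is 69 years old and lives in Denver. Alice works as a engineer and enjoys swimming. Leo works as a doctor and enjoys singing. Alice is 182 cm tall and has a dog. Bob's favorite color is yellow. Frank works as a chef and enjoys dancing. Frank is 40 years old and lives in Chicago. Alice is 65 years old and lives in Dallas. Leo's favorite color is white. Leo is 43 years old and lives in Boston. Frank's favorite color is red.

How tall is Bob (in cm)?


Bob is 166 cm tall

166


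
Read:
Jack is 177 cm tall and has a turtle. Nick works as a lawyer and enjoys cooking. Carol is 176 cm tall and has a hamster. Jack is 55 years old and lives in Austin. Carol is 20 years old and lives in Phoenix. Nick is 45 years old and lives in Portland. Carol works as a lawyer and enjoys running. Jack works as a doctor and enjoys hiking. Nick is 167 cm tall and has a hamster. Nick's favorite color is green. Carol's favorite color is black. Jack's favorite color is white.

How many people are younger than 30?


Filter: 1

1


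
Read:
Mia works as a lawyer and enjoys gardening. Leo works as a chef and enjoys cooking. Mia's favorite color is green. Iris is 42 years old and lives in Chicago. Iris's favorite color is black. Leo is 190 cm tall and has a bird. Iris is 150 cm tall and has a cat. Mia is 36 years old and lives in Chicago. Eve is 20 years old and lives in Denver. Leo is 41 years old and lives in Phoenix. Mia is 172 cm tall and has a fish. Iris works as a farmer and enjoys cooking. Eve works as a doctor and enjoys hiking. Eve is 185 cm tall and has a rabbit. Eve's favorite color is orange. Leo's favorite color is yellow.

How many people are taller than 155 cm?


Taller than 155: 3

3


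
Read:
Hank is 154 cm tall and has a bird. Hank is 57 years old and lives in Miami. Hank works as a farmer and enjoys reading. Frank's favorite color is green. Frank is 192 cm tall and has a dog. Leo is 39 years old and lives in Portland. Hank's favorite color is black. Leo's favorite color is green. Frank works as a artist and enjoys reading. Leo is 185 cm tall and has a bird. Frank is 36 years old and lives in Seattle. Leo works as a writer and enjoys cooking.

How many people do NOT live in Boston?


Not in Boston: 3

3


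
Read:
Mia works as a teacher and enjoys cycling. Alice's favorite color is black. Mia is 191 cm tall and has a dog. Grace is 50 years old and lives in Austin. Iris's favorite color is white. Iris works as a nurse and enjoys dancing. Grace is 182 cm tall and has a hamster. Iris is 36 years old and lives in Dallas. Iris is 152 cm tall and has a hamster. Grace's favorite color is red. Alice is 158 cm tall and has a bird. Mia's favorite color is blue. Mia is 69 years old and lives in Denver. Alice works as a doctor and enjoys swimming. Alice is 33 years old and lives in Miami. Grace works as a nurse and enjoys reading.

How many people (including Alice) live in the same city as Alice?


Alice lives in Miami. Count = 1

1


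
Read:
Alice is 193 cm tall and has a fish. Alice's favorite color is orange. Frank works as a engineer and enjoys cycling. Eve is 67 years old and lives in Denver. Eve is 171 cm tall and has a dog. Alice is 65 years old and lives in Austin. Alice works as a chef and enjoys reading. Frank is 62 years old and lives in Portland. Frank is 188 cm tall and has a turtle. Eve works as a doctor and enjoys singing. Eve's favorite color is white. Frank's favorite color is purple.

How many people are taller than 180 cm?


Taller than 180: 2

2


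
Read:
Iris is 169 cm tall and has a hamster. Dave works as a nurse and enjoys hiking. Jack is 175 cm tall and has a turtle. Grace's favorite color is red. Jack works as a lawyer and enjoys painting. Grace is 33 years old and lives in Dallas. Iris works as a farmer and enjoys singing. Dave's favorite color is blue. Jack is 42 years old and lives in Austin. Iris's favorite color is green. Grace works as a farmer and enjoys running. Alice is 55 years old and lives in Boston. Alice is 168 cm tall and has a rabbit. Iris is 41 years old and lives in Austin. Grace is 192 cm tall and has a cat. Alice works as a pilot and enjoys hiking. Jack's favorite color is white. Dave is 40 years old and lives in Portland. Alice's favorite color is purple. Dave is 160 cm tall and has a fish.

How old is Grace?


Grace is 33 years old

33


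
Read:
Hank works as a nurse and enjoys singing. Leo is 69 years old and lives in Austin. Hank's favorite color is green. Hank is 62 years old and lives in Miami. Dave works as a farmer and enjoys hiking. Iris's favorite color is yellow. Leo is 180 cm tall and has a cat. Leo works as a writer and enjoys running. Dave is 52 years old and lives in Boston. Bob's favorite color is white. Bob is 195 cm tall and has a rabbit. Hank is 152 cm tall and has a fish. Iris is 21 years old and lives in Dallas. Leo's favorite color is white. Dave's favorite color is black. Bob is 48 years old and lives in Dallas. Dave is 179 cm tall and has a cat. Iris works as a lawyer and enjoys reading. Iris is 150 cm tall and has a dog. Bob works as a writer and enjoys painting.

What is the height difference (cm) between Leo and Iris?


|180 - 150| = 30

30


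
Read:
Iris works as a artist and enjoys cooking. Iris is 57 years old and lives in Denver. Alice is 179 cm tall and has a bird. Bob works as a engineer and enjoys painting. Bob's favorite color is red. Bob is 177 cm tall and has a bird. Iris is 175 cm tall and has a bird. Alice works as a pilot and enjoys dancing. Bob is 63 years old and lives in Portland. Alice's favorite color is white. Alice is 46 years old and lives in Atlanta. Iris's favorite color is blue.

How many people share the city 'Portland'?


Count: 1

1


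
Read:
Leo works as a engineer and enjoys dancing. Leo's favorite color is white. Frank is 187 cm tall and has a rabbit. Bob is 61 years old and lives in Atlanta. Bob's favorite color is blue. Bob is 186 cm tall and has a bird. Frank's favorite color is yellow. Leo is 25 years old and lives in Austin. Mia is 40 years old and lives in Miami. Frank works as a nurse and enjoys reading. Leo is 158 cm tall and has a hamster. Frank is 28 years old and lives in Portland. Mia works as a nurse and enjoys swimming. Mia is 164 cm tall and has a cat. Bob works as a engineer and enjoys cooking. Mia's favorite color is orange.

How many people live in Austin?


Count in Austin: 1

1


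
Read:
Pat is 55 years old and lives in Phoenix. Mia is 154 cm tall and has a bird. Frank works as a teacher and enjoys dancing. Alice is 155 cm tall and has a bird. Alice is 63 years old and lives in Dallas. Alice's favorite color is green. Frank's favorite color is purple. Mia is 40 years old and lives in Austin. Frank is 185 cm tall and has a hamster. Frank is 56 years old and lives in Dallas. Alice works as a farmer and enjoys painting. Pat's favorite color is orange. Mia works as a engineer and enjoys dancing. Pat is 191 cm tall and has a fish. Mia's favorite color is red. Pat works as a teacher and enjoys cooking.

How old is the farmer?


The farmer is Alice, age 63

63


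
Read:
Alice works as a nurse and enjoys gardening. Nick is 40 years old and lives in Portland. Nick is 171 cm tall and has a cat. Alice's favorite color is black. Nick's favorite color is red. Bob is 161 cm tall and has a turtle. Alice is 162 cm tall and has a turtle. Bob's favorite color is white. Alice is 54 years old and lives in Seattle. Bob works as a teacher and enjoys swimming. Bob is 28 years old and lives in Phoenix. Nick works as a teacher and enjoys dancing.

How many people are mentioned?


People: Alice, Nick, Bob. Count = 3

3
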